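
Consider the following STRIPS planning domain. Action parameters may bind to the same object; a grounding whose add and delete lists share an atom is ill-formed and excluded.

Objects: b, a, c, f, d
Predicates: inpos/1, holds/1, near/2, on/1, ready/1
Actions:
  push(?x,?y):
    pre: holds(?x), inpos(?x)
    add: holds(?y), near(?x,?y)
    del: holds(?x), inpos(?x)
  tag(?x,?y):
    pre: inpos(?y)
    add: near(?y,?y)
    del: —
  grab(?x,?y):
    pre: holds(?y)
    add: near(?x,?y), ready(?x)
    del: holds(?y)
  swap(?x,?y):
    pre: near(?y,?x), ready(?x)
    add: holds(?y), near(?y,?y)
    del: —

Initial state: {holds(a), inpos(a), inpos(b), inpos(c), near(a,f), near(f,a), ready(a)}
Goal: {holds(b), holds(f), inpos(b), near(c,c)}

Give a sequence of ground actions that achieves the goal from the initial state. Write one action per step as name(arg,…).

1. push(a,b)  →  {holds(b), inpos(b), inpos(c), near(a,b), near(a,f), near(f,a), ready(a)}
2. tag(b,c)  →  {holds(b), inpos(b), inpos(c), near(a,b), near(a,f), near(c,c), near(f,a), ready(a)}
3. swap(a,f)  →  {holds(b), holds(f), inpos(b), inpos(c), near(a,b), near(a,f), near(c,c), near(f,a), near(f,f), ready(a)}

push(a,b); tag(b,c); swap(a,f)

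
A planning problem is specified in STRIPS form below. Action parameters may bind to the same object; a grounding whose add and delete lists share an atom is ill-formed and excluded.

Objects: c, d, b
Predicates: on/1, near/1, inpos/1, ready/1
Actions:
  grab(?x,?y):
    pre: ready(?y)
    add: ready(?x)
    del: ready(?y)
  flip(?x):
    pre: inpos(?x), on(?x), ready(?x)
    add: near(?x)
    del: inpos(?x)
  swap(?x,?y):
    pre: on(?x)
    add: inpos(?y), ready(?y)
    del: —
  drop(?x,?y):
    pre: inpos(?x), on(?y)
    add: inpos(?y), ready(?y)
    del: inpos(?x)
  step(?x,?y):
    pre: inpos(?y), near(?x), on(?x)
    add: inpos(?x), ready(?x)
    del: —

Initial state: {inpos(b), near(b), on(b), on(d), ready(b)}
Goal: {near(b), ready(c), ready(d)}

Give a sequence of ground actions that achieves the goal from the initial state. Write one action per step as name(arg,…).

grab(c,b); swap(d,d)

1. grab(c,b)  →  {inpos(b), near(b), on(b), on(d), ready(c)}
2. swap(d,d)  →  {inpos(b), inpos(d), near(b), on(b), on(d), ready(c), ready(d)}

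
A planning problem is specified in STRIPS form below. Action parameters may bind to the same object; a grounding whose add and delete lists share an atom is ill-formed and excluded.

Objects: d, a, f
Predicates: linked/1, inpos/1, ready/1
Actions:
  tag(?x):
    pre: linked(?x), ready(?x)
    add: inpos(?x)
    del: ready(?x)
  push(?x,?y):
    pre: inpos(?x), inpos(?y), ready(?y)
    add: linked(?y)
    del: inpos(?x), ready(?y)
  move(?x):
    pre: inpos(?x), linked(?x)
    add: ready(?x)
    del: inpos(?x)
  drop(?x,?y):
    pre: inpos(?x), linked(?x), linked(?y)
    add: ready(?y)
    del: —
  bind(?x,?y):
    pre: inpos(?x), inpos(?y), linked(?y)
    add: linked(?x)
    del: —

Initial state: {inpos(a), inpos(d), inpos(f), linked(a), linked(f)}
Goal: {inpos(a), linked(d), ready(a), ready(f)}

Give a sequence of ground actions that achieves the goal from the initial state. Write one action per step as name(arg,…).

move(f); drop(a,a); bind(d,a)

1. move(f)  →  {inpos(a), inpos(d), linked(a), linked(f), ready(f)}
2. drop(a,a)  →  {inpos(a), inpos(d), linked(a), linked(f), ready(a), ready(f)}
3. bind(d,a)  →  {inpos(a), inpos(d), linked(a), linked(d), linked(f), ready(a), ready(f)}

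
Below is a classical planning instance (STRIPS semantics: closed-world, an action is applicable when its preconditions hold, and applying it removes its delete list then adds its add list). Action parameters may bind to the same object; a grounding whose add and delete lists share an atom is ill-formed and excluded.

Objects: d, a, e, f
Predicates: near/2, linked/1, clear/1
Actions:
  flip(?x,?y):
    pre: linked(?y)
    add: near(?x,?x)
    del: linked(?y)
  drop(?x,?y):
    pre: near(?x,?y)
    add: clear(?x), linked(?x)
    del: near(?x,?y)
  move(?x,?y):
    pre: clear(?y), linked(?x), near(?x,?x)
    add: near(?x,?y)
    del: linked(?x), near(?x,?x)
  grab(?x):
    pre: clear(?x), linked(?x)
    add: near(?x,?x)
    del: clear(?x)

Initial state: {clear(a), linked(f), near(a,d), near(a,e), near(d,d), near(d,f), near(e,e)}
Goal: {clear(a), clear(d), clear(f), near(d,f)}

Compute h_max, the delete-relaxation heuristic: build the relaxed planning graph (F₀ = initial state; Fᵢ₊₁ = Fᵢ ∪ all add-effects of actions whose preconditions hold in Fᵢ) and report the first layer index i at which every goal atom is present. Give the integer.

2

F0 = init (7 atoms)
F1 = F0 ∪ {clear(d), clear(e), linked(a), linked(d), linked(e), near(a,a), near(f,f)}  (14 atoms)
F2 = F1 ∪ {clear(f), near(d,a), near(d,e), near(e,a), near(e,d), near(f,a), near(f,d), near(f,e)}  (22 atoms)
goal ⊆ F2  ⇒  h_max = 2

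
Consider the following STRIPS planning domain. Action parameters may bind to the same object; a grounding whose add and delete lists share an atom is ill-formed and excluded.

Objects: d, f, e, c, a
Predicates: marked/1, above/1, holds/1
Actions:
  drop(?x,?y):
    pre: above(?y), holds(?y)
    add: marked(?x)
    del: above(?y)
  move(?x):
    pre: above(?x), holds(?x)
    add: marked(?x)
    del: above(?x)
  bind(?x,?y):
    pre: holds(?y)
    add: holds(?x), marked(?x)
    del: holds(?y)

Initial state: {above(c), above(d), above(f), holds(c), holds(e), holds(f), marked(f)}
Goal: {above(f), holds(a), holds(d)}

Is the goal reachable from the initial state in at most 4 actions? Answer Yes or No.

1. bind(d,f)  →  {above(c), above(d), above(f), holds(c), holds(d), holds(e), marked(d), marked(f)}
2. bind(a,e)  →  {above(c), above(d), above(f), holds(a), holds(c), holds(d), marked(a), marked(d), marked(f)}
optimal plan length = 2; 2 ≤ 4

Yes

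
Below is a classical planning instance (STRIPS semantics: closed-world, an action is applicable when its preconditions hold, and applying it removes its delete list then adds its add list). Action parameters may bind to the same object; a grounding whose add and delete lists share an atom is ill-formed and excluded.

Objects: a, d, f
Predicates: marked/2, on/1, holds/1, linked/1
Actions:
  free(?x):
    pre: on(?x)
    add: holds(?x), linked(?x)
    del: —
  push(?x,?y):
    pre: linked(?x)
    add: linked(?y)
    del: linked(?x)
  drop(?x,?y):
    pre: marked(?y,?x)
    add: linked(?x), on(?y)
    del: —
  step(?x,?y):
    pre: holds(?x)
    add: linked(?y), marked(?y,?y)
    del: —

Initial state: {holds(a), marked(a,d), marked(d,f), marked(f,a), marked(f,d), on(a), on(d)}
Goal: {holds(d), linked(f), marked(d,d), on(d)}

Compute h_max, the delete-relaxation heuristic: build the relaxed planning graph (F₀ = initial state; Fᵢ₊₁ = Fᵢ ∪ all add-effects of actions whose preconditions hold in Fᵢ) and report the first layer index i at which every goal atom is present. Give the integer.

1

F0 = init (7 atoms)
F1 = F0 ∪ {holds(d), linked(a), linked(d), linked(f), marked(a,a), marked(d,d), marked(f,f), on(f)}  (15 atoms)
goal ⊆ F1  ⇒  h_max = 1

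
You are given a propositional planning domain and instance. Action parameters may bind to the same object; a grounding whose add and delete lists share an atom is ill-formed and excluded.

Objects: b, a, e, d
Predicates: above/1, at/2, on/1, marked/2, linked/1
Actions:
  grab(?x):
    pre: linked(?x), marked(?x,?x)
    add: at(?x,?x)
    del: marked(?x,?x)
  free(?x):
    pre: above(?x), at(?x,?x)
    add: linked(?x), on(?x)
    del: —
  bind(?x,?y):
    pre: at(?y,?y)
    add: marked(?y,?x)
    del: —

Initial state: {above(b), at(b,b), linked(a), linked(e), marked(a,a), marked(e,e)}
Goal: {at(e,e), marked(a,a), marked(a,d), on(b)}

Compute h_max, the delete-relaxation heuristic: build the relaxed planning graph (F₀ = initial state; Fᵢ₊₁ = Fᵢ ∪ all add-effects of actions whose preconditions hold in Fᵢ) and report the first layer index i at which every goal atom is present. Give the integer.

F0 = init (6 atoms)
F1 = F0 ∪ {at(a,a), at(e,e), linked(b), marked(b,a), marked(b,b), marked(b,d), marked(b,e), on(b)}  (14 atoms)
F2 = F1 ∪ {marked(a,b), marked(a,d), marked(a,e), marked(e,a), marked(e,b), marked(e,d)}  (20 atoms)
goal ⊆ F2  ⇒  h_max = 2

2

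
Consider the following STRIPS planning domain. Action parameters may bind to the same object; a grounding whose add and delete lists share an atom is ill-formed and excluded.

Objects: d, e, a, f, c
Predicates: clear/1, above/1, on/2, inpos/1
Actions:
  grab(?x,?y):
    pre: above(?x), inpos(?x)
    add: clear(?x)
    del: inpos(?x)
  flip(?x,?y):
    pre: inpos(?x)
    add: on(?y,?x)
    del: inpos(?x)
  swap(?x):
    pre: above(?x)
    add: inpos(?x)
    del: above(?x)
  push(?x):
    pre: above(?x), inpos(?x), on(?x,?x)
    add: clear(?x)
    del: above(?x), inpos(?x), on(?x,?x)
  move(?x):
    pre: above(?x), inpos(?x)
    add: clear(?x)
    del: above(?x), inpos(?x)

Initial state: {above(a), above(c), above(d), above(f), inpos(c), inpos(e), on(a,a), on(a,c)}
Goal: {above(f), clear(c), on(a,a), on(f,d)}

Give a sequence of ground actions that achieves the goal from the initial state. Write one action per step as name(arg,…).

1. grab(c,d)  →  {above(a), above(c), above(d), above(f), clear(c), inpos(e), on(a,a), on(a,c)}
2. swap(d)  →  {above(a), above(c), above(f), clear(c), inpos(d), inpos(e), on(a,a), on(a,c)}
3. flip(d,f)  →  {above(a), above(c), above(f), clear(c), inpos(e), on(a,a), on(a,c), on(f,d)}

grab(c,d); swap(d); flip(d,f)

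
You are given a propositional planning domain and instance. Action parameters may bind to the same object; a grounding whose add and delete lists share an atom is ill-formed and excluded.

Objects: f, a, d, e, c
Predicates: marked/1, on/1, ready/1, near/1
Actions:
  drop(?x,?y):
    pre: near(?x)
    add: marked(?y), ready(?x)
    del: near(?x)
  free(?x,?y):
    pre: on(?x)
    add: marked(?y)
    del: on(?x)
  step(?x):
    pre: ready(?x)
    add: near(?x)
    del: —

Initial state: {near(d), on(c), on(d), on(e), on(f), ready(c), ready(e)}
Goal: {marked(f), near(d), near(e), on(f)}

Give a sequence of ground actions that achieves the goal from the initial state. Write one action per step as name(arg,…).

free(d,f); step(e)

1. free(d,f)  →  {marked(f), near(d), on(c), on(e), on(f), ready(c), ready(e)}
2. step(e)  →  {marked(f), near(d), near(e), on(c), on(e), on(f), ready(c), ready(e)}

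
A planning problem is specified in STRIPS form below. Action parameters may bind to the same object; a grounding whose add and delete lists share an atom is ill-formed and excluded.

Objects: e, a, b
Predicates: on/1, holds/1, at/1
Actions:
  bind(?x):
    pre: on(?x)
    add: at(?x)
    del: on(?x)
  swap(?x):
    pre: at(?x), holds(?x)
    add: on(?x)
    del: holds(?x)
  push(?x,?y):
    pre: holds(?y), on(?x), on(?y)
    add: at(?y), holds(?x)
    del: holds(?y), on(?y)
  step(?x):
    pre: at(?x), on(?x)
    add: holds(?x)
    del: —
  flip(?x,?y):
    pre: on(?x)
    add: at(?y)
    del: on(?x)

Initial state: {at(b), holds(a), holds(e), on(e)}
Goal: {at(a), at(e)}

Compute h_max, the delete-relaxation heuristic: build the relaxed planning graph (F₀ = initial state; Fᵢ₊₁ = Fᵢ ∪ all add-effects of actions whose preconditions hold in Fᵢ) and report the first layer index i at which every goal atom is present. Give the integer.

1

F0 = init (4 atoms)
F1 = F0 ∪ {at(a), at(e)}  (6 atoms)
goal ⊆ F1  ⇒  h_max = 1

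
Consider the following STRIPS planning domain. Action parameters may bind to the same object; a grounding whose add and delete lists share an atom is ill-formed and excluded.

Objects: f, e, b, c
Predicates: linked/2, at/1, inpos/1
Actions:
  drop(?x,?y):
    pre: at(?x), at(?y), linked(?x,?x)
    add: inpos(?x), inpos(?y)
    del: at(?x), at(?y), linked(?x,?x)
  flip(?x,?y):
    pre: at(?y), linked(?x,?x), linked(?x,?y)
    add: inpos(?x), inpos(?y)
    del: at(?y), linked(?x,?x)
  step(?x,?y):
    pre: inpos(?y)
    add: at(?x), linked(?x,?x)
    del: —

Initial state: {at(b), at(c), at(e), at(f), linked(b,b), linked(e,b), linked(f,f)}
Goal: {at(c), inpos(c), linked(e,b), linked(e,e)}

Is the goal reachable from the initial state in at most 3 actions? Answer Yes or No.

Yes

1. drop(f,c)  →  {at(b), at(e), inpos(c), inpos(f), linked(b,b), linked(e,b)}
2. step(e,f)  →  {at(b), at(e), inpos(c), inpos(f), linked(b,b), linked(e,b), linked(e,e)}
3. step(c,f)  →  {at(b), at(c), at(e), inpos(c), inpos(f), linked(b,b), linked(c,c), linked(e,b), linked(e,e)}
optimal plan length = 3; 3 ≤ 3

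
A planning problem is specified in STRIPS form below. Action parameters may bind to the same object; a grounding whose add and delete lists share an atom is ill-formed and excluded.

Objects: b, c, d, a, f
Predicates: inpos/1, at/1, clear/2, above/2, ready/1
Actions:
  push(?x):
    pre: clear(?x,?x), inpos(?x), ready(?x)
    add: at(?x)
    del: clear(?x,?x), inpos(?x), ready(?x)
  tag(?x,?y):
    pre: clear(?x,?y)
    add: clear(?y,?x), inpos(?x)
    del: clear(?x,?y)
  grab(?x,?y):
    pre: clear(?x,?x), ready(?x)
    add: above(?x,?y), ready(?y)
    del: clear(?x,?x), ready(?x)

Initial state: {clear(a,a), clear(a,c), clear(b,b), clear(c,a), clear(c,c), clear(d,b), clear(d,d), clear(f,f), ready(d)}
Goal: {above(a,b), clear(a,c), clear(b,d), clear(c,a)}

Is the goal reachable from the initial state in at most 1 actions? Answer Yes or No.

1. tag(d,b)  →  {clear(a,a), clear(a,c), clear(b,b), clear(b,d), clear(c,a), clear(c,c), clear(d,d), clear(f,f), inpos(d), ready(d)}
2. grab(d,a)  →  {above(d,a), clear(a,a), clear(a,c), clear(b,b), clear(b,d), clear(c,a), clear(c,c), clear(f,f), inpos(d), ready(a)}
3. grab(a,b)  →  {above(a,b), above(d,a), clear(a,c), clear(b,b), clear(b,d), clear(c,a), clear(c,c), clear(f,f), inpos(d), ready(b)}
optimal plan length = 3; 3 > 1

No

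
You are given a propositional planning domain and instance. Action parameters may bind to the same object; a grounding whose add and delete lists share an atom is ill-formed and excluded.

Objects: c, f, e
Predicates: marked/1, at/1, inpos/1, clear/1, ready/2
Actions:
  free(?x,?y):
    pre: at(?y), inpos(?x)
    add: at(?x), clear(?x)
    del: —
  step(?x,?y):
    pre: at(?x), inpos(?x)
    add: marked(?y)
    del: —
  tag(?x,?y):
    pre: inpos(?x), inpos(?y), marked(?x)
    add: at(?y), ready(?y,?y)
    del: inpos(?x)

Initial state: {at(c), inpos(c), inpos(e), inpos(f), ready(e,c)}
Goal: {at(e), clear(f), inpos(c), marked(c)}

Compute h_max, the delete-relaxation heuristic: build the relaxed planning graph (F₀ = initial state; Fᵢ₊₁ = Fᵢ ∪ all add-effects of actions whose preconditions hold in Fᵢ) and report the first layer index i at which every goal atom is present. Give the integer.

F0 = init (5 atoms)
F1 = F0 ∪ {at(e), at(f), clear(c), clear(e), clear(f), marked(c), marked(e), marked(f)}  (13 atoms)
goal ⊆ F1  ⇒  h_max = 1

1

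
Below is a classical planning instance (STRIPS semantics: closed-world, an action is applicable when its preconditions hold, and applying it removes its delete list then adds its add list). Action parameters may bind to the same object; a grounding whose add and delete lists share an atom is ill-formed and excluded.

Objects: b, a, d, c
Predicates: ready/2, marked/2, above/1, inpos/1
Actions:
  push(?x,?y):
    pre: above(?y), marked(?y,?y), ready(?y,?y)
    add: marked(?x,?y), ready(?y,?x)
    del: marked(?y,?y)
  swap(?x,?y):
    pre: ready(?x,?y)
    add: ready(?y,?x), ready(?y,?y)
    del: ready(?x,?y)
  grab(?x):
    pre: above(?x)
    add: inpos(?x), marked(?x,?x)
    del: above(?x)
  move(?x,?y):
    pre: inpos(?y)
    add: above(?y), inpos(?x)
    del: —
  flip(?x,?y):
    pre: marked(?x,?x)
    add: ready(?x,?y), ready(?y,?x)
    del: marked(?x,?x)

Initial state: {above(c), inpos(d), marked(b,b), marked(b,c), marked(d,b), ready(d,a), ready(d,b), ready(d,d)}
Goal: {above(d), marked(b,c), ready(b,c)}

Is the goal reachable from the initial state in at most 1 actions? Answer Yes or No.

No

1. move(b,d)  →  {above(c), above(d), inpos(b), inpos(d), marked(b,b), marked(b,c), marked(d,b), ready(d,a), ready(d,b), ready(d,d)}
2. flip(b,c)  →  {above(c), above(d), inpos(b), inpos(d), marked(b,c), marked(d,b), ready(b,c), ready(c,b), ready(d,a), ready(d,b), ready(d,d)}
optimal plan length = 2; 2 > 1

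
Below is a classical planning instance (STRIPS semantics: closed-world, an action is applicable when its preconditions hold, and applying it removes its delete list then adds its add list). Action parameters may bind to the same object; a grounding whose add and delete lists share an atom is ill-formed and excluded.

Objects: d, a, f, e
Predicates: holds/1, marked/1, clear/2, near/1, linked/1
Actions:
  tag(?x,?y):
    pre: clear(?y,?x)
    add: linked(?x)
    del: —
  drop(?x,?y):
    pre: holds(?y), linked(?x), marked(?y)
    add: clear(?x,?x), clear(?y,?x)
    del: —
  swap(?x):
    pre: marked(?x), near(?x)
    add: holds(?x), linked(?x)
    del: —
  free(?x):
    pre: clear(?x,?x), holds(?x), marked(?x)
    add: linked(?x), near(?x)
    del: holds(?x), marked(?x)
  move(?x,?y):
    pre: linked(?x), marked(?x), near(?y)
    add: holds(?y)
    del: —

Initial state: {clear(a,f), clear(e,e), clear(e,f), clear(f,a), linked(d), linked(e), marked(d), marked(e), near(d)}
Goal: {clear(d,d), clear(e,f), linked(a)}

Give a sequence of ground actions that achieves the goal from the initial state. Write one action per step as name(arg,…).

1. tag(a,f)  →  {clear(a,f), clear(e,e), clear(e,f), clear(f,a), linked(a), linked(d), linked(e), marked(d), marked(e), near(d)}
2. swap(d)  →  {clear(a,f), clear(e,e), clear(e,f), clear(f,a), holds(d), linked(a), linked(d), linked(e), marked(d), marked(e), near(d)}
3. drop(d,d)  →  {clear(a,f), clear(d,d), clear(e,e), clear(e,f), clear(f,a), holds(d), linked(a), linked(d), linked(e), marked(d), marked(e), near(d)}

tag(a,f); swap(d); drop(d,d)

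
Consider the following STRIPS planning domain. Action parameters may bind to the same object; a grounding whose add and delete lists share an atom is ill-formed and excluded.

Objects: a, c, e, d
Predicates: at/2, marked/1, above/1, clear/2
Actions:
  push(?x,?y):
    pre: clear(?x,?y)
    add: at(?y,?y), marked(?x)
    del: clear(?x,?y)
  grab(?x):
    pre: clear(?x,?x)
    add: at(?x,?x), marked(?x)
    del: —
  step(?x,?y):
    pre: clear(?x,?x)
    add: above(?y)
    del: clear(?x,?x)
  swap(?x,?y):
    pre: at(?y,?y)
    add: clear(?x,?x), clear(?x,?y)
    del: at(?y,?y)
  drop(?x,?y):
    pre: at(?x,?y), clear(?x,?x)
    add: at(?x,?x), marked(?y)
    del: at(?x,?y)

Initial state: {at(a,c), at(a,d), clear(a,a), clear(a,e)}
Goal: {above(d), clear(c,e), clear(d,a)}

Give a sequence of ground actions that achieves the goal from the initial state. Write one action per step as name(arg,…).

1. push(a,a)  →  {at(a,a), at(a,c), at(a,d), clear(a,e), marked(a)}
2. push(a,e)  →  {at(a,a), at(a,c), at(a,d), at(e,e), marked(a)}
3. swap(c,e)  →  {at(a,a), at(a,c), at(a,d), clear(c,c), clear(c,e), marked(a)}
4. step(c,d)  →  {above(d), at(a,a), at(a,c), at(a,d), clear(c,e), marked(a)}
5. swap(d,a)  →  {above(d), at(a,c), at(a,d), clear(c,e), clear(d,a), clear(d,d), marked(a)}

push(a,a); push(a,e); swap(c,e); step(c,d); swap(d,a)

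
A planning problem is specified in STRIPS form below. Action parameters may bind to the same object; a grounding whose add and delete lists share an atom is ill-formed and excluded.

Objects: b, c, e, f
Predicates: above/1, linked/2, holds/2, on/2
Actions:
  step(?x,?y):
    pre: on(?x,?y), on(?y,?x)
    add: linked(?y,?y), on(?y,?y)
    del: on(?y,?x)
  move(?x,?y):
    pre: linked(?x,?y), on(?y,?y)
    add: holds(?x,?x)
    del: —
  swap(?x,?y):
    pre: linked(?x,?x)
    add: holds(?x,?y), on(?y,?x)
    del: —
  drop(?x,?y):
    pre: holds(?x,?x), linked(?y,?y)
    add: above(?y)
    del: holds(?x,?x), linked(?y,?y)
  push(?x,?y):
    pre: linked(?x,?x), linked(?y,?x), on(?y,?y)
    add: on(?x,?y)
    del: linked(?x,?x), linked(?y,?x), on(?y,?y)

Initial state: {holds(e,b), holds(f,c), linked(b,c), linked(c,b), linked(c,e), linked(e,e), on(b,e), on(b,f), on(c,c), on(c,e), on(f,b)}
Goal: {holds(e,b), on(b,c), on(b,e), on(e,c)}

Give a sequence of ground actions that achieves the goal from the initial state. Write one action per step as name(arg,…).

push(e,c); step(e,c); swap(c,b)

1. push(e,c)  →  {holds(e,b), holds(f,c), linked(b,c), linked(c,b), on(b,e), on(b,f), on(c,e), on(e,c), on(f,b)}
2. step(e,c)  →  {holds(e,b), holds(f,c), linked(b,c), linked(c,b), linked(c,c), on(b,e), on(b,f), on(c,c), on(e,c), on(f,b)}
3. swap(c,b)  →  {holds(c,b), holds(e,b), holds(f,c), linked(b,c), linked(c,b), linked(c,c), on(b,c), on(b,e), on(b,f), on(c,c), on(e,c), on(f,b)}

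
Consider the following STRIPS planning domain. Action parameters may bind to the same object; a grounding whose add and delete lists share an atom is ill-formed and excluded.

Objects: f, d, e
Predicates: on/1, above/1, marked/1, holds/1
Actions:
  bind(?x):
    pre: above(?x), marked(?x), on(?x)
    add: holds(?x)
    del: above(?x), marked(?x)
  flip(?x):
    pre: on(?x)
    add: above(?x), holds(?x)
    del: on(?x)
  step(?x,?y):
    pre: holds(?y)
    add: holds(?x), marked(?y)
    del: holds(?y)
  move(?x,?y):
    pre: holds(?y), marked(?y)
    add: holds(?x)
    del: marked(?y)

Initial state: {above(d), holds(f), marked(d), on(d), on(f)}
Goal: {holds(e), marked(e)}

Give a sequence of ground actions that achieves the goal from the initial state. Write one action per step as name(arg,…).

1. step(e,f)  →  {above(d), holds(e), marked(d), marked(f), on(d), on(f)}
2. step(f,e)  →  {above(d), holds(f), marked(d), marked(e), marked(f), on(d), on(f)}
3. step(e,f)  →  {above(d), holds(e), marked(d), marked(e), marked(f), on(d), on(f)}

step(e,f); step(f,e); step(e,f)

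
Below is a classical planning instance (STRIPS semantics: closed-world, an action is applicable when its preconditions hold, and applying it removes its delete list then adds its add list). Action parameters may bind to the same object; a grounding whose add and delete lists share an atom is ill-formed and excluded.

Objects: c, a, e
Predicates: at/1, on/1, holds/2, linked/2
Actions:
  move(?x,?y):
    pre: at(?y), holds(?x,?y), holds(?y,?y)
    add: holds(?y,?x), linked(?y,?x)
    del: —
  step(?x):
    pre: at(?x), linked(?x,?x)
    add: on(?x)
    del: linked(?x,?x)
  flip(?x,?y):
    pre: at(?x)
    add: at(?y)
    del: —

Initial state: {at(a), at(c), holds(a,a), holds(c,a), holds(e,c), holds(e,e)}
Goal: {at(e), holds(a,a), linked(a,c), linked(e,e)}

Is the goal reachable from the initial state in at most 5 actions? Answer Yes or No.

Yes

1. move(c,a)  →  {at(a), at(c), holds(a,a), holds(a,c), holds(c,a), holds(e,c), holds(e,e), linked(a,c)}
2. flip(c,e)  →  {at(a), at(c), at(e), holds(a,a), holds(a,c), holds(c,a), holds(e,c), holds(e,e), linked(a,c)}
3. move(e,e)  →  {at(a), at(c), at(e), holds(a,a), holds(a,c), holds(c,a), holds(e,c), holds(e,e), linked(a,c), linked(e,e)}
optimal plan length = 3; 3 ≤ 5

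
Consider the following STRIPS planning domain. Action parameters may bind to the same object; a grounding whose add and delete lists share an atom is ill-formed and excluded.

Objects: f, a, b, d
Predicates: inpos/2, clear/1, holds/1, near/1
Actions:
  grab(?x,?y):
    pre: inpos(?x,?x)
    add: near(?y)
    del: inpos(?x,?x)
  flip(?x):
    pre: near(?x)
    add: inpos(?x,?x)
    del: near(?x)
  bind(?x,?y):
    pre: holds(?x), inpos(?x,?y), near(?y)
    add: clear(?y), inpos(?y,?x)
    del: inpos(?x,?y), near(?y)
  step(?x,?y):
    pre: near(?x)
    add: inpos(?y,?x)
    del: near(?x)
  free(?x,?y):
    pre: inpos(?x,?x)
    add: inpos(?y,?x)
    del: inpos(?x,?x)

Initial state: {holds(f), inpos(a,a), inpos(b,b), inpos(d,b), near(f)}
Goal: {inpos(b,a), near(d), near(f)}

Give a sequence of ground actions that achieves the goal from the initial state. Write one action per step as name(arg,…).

1. grab(b,d)  →  {holds(f), inpos(a,a), inpos(d,b), near(d), near(f)}
2. free(a,b)  →  {holds(f), inpos(b,a), inpos(d,b), near(d), near(f)}

grab(b,d); free(a,b)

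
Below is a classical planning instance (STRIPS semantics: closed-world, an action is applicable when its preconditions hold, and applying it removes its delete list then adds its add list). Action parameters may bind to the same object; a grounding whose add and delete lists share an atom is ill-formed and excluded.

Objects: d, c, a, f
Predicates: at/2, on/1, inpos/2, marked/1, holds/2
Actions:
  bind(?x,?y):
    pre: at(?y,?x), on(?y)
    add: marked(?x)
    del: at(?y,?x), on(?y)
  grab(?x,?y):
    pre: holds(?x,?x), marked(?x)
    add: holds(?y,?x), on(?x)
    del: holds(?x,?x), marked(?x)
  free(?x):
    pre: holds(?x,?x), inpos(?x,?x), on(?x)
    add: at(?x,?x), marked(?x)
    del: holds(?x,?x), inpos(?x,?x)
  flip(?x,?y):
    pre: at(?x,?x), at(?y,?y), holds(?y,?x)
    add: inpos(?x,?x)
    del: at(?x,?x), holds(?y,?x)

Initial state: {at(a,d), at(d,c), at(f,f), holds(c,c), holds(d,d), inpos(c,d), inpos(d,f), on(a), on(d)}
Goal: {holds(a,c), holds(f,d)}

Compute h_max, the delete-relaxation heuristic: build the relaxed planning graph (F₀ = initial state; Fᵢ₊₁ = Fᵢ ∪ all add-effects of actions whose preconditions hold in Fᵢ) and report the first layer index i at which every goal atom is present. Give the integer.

2

F0 = init (9 atoms)
F1 = F0 ∪ {marked(c), marked(d)}  (11 atoms)
F2 = F1 ∪ {holds(a,c), holds(a,d), holds(c,d), holds(d,c), holds(f,c), holds(f,d), on(c)}  (18 atoms)
goal ⊆ F2  ⇒  h_max = 2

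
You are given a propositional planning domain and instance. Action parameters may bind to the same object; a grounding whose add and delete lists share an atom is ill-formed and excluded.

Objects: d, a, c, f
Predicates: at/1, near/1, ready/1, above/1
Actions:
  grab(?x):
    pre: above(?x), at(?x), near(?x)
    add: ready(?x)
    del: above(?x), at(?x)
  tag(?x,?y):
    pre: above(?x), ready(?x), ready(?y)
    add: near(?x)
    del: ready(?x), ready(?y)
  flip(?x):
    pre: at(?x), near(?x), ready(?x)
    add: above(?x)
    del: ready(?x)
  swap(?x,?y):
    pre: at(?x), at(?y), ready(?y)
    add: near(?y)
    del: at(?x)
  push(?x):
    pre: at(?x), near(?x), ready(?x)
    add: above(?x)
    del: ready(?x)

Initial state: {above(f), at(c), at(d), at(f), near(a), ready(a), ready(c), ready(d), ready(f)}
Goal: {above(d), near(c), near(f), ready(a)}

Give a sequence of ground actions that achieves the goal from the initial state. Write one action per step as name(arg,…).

tag(f,f); swap(c,c); swap(f,d); flip(d)

1. tag(f,f)  →  {above(f), at(c), at(d), at(f), near(a), near(f), ready(a), ready(c), ready(d)}
2. swap(c,c)  →  {above(f), at(d), at(f), near(a), near(c), near(f), ready(a), ready(c), ready(d)}
3. swap(f,d)  →  {above(f), at(d), near(a), near(c), near(d), near(f), ready(a), ready(c), ready(d)}
4. flip(d)  →  {above(d), above(f), at(d), near(a), near(c), near(d), near(f), ready(a), ready(c)}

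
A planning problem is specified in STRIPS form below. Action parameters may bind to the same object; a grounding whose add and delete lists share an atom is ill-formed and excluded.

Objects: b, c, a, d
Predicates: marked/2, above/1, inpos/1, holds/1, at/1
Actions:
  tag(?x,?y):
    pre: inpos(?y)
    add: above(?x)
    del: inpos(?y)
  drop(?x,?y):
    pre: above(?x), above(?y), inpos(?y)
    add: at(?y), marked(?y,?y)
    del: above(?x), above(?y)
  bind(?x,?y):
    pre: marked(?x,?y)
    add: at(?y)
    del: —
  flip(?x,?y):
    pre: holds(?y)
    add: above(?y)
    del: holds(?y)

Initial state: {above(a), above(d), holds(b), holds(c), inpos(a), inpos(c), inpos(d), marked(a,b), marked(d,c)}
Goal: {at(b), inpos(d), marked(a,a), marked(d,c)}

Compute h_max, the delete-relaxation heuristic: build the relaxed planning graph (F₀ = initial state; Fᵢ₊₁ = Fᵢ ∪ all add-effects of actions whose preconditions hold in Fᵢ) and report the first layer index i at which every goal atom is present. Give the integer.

1

F0 = init (9 atoms)
F1 = F0 ∪ {above(b), above(c), at(a), at(b), at(c), at(d), marked(a,a), marked(d,d)}  (17 atoms)
goal ⊆ F1  ⇒  h_max = 1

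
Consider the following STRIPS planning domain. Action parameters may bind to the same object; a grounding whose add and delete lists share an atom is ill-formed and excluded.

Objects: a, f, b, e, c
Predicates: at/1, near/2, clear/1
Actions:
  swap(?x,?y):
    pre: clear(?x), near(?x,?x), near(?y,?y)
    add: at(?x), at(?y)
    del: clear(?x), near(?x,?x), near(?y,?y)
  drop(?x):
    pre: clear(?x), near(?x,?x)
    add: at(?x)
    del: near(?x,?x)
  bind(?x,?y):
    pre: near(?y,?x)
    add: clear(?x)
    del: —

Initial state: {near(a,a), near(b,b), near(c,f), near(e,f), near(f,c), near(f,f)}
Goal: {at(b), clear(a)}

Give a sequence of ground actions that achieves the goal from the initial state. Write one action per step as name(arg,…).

1. bind(a,a)  →  {clear(a), near(a,a), near(b,b), near(c,f), near(e,f), near(f,c), near(f,f)}
2. bind(f,f)  →  {clear(a), clear(f), near(a,a), near(b,b), near(c,f), near(e,f), near(f,c), near(f,f)}
3. swap(f,b)  →  {at(b), at(f), clear(a), near(a,a), near(c,f), near(e,f), near(f,c)}

bind(a,a); bind(f,f); swap(f,b)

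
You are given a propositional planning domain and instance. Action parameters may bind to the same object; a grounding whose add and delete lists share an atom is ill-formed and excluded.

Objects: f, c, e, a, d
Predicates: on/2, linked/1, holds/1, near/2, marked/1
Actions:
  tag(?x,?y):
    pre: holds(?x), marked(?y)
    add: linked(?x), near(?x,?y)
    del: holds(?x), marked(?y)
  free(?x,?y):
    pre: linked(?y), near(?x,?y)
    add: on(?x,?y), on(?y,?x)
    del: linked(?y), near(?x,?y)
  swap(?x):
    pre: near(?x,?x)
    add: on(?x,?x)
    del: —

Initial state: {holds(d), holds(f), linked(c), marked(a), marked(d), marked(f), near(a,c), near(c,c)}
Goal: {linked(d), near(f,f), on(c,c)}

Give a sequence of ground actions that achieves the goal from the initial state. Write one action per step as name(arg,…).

tag(f,f); tag(d,a); free(c,c)

1. tag(f,f)  →  {holds(d), linked(c), linked(f), marked(a), marked(d), near(a,c), near(c,c), near(f,f)}
2. tag(d,a)  →  {linked(c), linked(d), linked(f), marked(d), near(a,c), near(c,c), near(d,a), near(f,f)}
3. free(c,c)  →  {linked(d), linked(f), marked(d), near(a,c), near(d,a), near(f,f), on(c,c)}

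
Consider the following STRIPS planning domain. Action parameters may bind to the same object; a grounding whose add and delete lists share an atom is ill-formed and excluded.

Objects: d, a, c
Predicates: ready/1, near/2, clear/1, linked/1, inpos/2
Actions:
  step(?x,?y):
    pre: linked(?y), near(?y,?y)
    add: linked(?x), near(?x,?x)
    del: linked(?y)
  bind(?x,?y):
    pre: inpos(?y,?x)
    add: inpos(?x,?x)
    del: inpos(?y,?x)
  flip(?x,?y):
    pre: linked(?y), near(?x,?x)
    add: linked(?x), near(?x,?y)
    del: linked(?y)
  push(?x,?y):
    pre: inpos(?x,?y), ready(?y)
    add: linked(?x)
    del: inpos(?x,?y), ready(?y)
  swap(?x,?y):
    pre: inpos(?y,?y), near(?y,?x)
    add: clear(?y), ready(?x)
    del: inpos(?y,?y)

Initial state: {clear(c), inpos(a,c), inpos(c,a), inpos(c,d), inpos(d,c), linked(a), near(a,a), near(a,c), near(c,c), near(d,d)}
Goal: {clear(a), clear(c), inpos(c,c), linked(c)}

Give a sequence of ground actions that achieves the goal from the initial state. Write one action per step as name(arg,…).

1. step(c,a)  →  {clear(c), inpos(a,c), inpos(c,a), inpos(c,d), inpos(d,c), linked(c), near(a,a), near(a,c), near(c,c), near(d,d)}
2. bind(a,c)  →  {clear(c), inpos(a,a), inpos(a,c), inpos(c,d), inpos(d,c), linked(c), near(a,a), near(a,c), near(c,c), near(d,d)}
3. bind(c,d)  →  {clear(c), inpos(a,a), inpos(a,c), inpos(c,c), inpos(c,d), linked(c), near(a,a), near(a,c), near(c,c), near(d,d)}
4. swap(a,a)  →  {clear(a), clear(c), inpos(a,c), inpos(c,c), inpos(c,d), linked(c), near(a,a), near(a,c), near(c,c), near(d,d), ready(a)}

step(c,a); bind(a,c); bind(c,d); swap(a,a)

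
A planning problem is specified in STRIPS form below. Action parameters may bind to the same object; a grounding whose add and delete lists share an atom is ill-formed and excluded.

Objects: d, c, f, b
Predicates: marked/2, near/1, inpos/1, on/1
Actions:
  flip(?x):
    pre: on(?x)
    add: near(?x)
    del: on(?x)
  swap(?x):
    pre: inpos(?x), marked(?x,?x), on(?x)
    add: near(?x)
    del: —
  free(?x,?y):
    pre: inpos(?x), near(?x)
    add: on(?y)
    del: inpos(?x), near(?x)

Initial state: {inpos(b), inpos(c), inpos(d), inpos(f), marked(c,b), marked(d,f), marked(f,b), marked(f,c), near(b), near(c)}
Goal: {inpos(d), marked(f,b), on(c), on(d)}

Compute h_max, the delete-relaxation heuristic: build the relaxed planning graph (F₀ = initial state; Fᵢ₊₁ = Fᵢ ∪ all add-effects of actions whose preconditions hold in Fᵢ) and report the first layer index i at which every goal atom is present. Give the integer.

1

F0 = init (10 atoms)
F1 = F0 ∪ {on(b), on(c), on(d), on(f)}  (14 atoms)
goal ⊆ F1  ⇒  h_max = 1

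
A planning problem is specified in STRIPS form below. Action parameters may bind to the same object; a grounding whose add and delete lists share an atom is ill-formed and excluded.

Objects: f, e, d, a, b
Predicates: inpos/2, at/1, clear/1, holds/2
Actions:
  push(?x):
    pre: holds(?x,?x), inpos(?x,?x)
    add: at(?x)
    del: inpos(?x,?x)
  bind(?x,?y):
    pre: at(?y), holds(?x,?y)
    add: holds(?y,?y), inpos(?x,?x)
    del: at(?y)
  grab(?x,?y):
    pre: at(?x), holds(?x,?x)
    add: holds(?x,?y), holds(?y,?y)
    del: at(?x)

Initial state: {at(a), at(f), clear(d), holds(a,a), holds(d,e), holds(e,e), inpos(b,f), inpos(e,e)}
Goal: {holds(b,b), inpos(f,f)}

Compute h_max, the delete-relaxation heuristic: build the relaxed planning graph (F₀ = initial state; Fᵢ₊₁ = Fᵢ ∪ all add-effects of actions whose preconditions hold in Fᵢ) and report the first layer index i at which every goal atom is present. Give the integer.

F0 = init (8 atoms)
F1 = F0 ∪ {at(e), holds(a,b), holds(a,d), holds(a,e), holds(a,f), holds(b,b), holds(d,d), holds(f,f), inpos(a,a)}  (17 atoms)
F2 = F1 ∪ {holds(e,a), holds(e,b), holds(e,d), holds(e,f), holds(f,a), holds(f,b), holds(f,d), holds(f,e), inpos(d,d), inpos(f,f)}  (27 atoms)
goal ⊆ F2  ⇒  h_max = 2

2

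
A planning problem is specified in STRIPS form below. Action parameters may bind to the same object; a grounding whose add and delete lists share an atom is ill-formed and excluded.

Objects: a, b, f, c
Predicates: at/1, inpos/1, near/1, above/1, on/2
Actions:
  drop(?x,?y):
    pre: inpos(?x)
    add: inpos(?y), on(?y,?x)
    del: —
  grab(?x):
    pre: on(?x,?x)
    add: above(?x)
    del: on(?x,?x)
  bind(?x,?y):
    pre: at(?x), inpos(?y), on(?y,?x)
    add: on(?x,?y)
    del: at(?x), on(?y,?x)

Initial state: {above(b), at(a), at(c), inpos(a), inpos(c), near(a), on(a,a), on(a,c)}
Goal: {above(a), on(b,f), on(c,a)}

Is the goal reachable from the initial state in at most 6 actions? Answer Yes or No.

Yes

1. drop(a,f)  →  {above(b), at(a), at(c), inpos(a), inpos(c), inpos(f), near(a), on(a,a), on(a,c), on(f,a)}
2. drop(a,c)  →  {above(b), at(a), at(c), inpos(a), inpos(c), inpos(f), near(a), on(a,a), on(a,c), on(c,a), on(f,a)}
3. drop(f,b)  →  {above(b), at(a), at(c), inpos(a), inpos(b), inpos(c), inpos(f), near(a), on(a,a), on(a,c), on(b,f), on(c,a), on(f,a)}
4. grab(a)  →  {above(a), above(b), at(a), at(c), inpos(a), inpos(b), inpos(c), inpos(f), near(a), on(a,c), on(b,f), on(c,a), on(f,a)}
optimal plan length = 4; 4 ≤ 6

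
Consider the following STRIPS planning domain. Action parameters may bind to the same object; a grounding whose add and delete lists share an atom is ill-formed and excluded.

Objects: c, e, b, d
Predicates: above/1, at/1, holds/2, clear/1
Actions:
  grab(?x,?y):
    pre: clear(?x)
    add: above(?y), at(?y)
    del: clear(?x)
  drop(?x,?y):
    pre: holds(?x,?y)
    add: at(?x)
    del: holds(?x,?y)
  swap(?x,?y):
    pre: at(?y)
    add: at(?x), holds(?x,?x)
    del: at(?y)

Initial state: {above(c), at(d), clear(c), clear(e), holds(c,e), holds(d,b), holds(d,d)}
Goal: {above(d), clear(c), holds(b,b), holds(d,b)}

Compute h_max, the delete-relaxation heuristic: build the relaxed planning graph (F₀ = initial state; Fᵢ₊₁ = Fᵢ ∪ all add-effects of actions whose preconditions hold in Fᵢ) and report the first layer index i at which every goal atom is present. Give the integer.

1

F0 = init (7 atoms)
F1 = F0 ∪ {above(b), above(d), above(e), at(b), at(c), at(e), holds(b,b), holds(c,c), holds(e,e)}  (16 atoms)
goal ⊆ F1  ⇒  h_max = 1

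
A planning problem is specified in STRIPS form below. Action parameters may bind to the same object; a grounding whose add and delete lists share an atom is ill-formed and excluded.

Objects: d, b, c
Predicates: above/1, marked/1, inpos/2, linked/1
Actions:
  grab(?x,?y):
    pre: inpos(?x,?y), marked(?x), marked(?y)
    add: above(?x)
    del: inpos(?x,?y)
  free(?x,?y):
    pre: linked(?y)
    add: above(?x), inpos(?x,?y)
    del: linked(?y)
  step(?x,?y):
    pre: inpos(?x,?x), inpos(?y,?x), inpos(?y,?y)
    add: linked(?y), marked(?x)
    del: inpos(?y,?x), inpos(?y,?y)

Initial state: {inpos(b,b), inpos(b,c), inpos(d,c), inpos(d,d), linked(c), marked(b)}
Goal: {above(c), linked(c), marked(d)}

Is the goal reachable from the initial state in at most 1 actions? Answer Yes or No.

1. step(d,d)  →  {inpos(b,b), inpos(b,c), inpos(d,c), linked(c), linked(d), marked(b), marked(d)}
2. free(c,d)  →  {above(c), inpos(b,b), inpos(b,c), inpos(c,d), inpos(d,c), linked(c), marked(b), marked(d)}
optimal plan length = 2; 2 > 1

No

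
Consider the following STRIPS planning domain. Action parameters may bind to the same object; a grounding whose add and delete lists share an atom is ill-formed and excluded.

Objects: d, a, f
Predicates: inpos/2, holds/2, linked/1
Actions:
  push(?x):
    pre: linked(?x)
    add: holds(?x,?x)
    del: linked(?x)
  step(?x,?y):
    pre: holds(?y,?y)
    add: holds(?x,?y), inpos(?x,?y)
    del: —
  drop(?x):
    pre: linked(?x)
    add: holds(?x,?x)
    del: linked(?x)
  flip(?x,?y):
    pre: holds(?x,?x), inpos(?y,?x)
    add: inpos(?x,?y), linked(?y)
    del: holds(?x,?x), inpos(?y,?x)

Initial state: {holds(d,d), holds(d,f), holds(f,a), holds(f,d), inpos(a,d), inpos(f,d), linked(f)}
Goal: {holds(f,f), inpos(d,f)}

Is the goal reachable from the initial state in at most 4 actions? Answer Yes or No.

Yes

1. push(f)  →  {holds(d,d), holds(d,f), holds(f,a), holds(f,d), holds(f,f), inpos(a,d), inpos(f,d)}
2. step(d,f)  →  {holds(d,d), holds(d,f), holds(f,a), holds(f,d), holds(f,f), inpos(a,d), inpos(d,f), inpos(f,d)}
optimal plan length = 2; 2 ≤ 4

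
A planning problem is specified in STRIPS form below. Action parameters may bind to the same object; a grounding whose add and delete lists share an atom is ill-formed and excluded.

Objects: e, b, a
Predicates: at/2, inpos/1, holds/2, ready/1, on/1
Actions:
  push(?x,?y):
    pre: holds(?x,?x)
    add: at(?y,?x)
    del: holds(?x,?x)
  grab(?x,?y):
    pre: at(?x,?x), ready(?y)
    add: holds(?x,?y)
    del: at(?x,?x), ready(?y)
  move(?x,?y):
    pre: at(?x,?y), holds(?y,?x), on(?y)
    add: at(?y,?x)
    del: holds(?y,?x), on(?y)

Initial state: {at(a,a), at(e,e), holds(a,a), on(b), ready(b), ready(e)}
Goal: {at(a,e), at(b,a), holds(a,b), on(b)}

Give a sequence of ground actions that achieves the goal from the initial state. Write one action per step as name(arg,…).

push(a,b); grab(e,e); push(e,a); grab(a,b)

1. push(a,b)  →  {at(a,a), at(b,a), at(e,e), on(b), ready(b), ready(e)}
2. grab(e,e)  →  {at(a,a), at(b,a), holds(e,e), on(b), ready(b)}
3. push(e,a)  →  {at(a,a), at(a,e), at(b,a), on(b), ready(b)}
4. grab(a,b)  →  {at(a,e), at(b,a), holds(a,b), on(b)}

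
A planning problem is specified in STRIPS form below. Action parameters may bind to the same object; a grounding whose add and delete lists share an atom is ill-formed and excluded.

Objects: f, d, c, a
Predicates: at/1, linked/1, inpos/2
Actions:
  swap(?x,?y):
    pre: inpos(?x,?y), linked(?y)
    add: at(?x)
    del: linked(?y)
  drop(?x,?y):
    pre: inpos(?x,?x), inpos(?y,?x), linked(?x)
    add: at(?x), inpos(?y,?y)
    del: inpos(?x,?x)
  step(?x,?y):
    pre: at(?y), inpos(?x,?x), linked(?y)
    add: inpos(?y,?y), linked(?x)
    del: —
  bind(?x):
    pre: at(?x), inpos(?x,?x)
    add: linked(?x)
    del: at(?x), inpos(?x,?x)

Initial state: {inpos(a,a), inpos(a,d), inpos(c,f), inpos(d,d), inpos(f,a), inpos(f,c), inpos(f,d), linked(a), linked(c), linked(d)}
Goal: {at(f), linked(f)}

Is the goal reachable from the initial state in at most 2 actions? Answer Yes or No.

No

1. swap(f,d)  →  {at(f), inpos(a,a), inpos(a,d), inpos(c,f), inpos(d,d), inpos(f,a), inpos(f,c), inpos(f,d), linked(a), linked(c)}
2. drop(a,f)  →  {at(a), at(f), inpos(a,d), inpos(c,f), inpos(d,d), inpos(f,a), inpos(f,c), inpos(f,d), inpos(f,f), linked(a), linked(c)}
3. step(f,a)  →  {at(a), at(f), inpos(a,a), inpos(a,d), inpos(c,f), inpos(d,d), inpos(f,a), inpos(f,c), inpos(f,d), inpos(f,f), linked(a), linked(c), linked(f)}
optimal plan length = 3; 3 > 2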